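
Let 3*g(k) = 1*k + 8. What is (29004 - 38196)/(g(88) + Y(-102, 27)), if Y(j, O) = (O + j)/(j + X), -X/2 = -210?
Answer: -974352/3367 ≈ -289.38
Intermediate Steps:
g(k) = 8/3 + k/3 (g(k) = (1*k + 8)/3 = (k + 8)/3 = (8 + k)/3 = 8/3 + k/3)
X = 420 (X = -2*(-210) = 420)
Y(j, O) = (O + j)/(420 + j) (Y(j, O) = (O + j)/(j + 420) = (O + j)/(420 + j))
(29004 - 38196)/(g(88) + Y(-102, 27)) = (29004 - 38196)/((8/3 + (⅓)*88) + (27 - 102)/(420 - 102)) = -9192/((8/3 + 88/3) - 75/318) = -9192/(32 + (1/318)*(-75)) = -9192/(32 - 25/106) = -9192/3367/106 = -9192*106/3367 = -974352/3367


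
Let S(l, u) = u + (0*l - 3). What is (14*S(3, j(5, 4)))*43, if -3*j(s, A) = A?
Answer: -7826/3 ≈ -2608.7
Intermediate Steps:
j(s, A) = -A/3
S(l, u) = -3 + u (S(l, u) = u + (0 - 3) = u - 3 = -3 + u)
(14*S(3, j(5, 4)))*43 = (14*(-3 - ⅓*4))*43 = (14*(-3 - 4/3))*43 = (14*(-13/3))*43 = -182/3*43 = -7826/3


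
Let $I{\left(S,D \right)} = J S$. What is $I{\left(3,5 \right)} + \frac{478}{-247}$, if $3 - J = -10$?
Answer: $\frac{9155}{247} \approx 37.065$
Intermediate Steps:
$J = 13$ ($J = 3 - -10 = 3 + 10 = 13$)
$I{\left(S,D \right)} = 13 S$
$I{\left(3,5 \right)} + \frac{478}{-247} = 13 \cdot 3 + \frac{478}{-247} = 39 + 478 \left(- \frac{1}{247}\right) = 39 - \frac{478}{247} = \frac{9155}{247}$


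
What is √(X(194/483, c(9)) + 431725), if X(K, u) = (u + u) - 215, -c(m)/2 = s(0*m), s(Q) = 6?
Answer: 11*√3566 ≈ 656.88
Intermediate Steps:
c(m) = -12 (c(m) = -2*6 = -12)
X(K, u) = -215 + 2*u (X(K, u) = 2*u - 215 = -215 + 2*u)
√(X(194/483, c(9)) + 431725) = √((-215 + 2*(-12)) + 431725) = √((-215 - 24) + 431725) = √(-239 + 431725) = √431486 = 11*√3566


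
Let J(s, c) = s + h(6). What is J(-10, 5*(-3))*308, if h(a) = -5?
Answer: -4620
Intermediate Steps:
J(s, c) = -5 + s (J(s, c) = s - 5 = -5 + s)
J(-10, 5*(-3))*308 = (-5 - 10)*308 = -15*308 = -4620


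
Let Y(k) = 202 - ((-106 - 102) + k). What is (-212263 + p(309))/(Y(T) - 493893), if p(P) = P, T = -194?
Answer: 211954/493289 ≈ 0.42968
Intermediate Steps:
Y(k) = 410 - k (Y(k) = 202 - (-208 + k) = 202 + (208 - k) = 410 - k)
(-212263 + p(309))/(Y(T) - 493893) = (-212263 + 309)/((410 - 1*(-194)) - 493893) = -211954/((410 + 194) - 493893) = -211954/(604 - 493893) = -211954/(-493289) = -211954*(-1/493289) = 211954/493289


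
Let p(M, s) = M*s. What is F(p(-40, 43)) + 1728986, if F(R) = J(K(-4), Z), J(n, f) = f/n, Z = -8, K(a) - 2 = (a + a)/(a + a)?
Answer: 5186950/3 ≈ 1.7290e+6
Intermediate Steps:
K(a) = 3 (K(a) = 2 + (a + a)/(a + a) = 2 + (2*a)/((2*a)) = 2 + (2*a)*(1/(2*a)) = 2 + 1 = 3)
F(R) = -8/3
F(p(-40, 43)) + 1728986 = -8/3 + 1728986 = 5186950/3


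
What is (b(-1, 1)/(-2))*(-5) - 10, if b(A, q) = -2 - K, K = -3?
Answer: -15/2 ≈ -7.5000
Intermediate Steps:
b(A, q) = 1 (b(A, q) = -2 - 1*(-3) = -2 + 3 = 1)
(b(-1, 1)/(-2))*(-5) - 10 = (1/(-2))*(-5) - 10 = (1*(-1/2))*(-5) - 10 = -1/2*(-5) - 10 = 5/2 - 10 = -15/2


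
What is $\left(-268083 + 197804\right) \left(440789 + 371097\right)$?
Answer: $-57058536194$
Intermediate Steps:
$\left(-268083 + 197804\right) \left(440789 + 371097\right) = \left(-70279\right) 811886 = -57058536194$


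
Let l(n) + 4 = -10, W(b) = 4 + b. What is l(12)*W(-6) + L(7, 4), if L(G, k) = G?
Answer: 35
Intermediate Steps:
l(n) = -14 (l(n) = -4 - 10 = -14)
l(12)*W(-6) + L(7, 4) = -14*(4 - 6) + 7 = -14*(-2) + 7 = 28 + 7 = 35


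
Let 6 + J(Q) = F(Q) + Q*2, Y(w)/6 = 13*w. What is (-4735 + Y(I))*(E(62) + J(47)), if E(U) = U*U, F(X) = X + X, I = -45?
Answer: -33194370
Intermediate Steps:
F(X) = 2*X
Y(w) = 78*w (Y(w) = 6*(13*w) = 78*w)
E(U) = U**2
J(Q) = -6 + 4*Q (J(Q) = -6 + (2*Q + Q*2) = -6 + (2*Q + 2*Q) = -6 + 4*Q)
(-4735 + Y(I))*(E(62) + J(47)) = (-4735 + 78*(-45))*(62**2 + (-6 + 4*47)) = (-4735 - 3510)*(3844 + (-6 + 188)) = -8245*(3844 + 182) = -8245*4026 = -33194370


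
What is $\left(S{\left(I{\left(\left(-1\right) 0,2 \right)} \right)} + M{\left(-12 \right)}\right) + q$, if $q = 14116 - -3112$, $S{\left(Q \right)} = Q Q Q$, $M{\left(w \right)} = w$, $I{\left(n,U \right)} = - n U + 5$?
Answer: $17341$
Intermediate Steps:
$I{\left(n,U \right)} = 5 - U n$ ($I{\left(n,U \right)} = - U n + 5 = 5 - U n$)
$S{\left(Q \right)} = Q^{3}$ ($S{\left(Q \right)} = Q Q^{2} = Q^{3}$)
$q = 17228$ ($q = 14116 + 3112 = 17228$)
$\left(S{\left(I{\left(\left(-1\right) 0,2 \right)} \right)} + M{\left(-12 \right)}\right) + q = \left(\left(5 - 2 \left(\left(-1\right) 0\right)\right)^{3} - 12\right) + 17228 = \left(\left(5 - 2 \cdot 0\right)^{3} - 12\right) + 17228 = \left(\left(5 + 0\right)^{3} - 12\right) + 17228 = \left(5^{3} - 12\right) + 17228 = \left(125 - 12\right) + 17228 = 113 + 17228 = 17341$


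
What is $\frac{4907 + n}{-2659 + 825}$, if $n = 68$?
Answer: $- \frac{4975}{1834} \approx -2.7127$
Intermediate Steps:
$\frac{4907 + n}{-2659 + 825} = \frac{4907 + 68}{-2659 + 825} = \frac{4975}{-1834} = 4975 \left(- \frac{1}{1834}\right) = - \frac{4975}{1834}$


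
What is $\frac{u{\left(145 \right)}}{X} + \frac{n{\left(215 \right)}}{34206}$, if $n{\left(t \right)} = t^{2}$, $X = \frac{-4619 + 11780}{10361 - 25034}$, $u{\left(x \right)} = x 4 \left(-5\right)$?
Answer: $\frac{485284822475}{81649722} \approx 5943.5$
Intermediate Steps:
$u{\left(x \right)} = - 20 x$ ($u{\left(x \right)} = 4 x \left(-5\right) = - 20 x$)
$X = - \frac{2387}{4891}$ ($X = \frac{7161}{-14673} = 7161 \left(- \frac{1}{14673}\right) = - \frac{2387}{4891} \approx -0.48804$)
$\frac{u{\left(145 \right)}}{X} + \frac{n{\left(215 \right)}}{34206} = \frac{\left(-20\right) 145}{- \frac{2387}{4891}} + \frac{215^{2}}{34206} = \left(-2900\right) \left(- \frac{4891}{2387}\right) + 46225 \cdot \frac{1}{34206} = \frac{14183900}{2387} + \frac{46225}{34206} = \frac{485284822475}{81649722}$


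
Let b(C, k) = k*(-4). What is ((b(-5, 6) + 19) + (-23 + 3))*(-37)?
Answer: 925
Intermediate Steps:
b(C, k) = -4*k
((b(-5, 6) + 19) + (-23 + 3))*(-37) = ((-4*6 + 19) + (-23 + 3))*(-37) = ((-24 + 19) - 20)*(-37) = (-5 - 20)*(-37) = -25*(-37) = 925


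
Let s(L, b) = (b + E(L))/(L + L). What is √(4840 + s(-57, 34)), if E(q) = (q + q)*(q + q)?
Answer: √15353805/57 ≈ 68.744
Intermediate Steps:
E(q) = 4*q² (E(q) = (2*q)*(2*q) = 4*q²)
s(L, b) = (b + 4*L²)/(2*L) (s(L, b) = (b + 4*L²)/(L + L) = (b + 4*L²)/((2*L)) = (b + 4*L²)*(1/(2*L)) = (b + 4*L²)/(2*L))
√(4840 + s(-57, 34)) = √(4840 + (2*(-57) + (½)*34/(-57))) = √(4840 + (-114 + (½)*34*(-1/57))) = √(4840 + (-114 - 17/57)) = √(4840 - 6515/57) = √(269365/57) = √15353805/57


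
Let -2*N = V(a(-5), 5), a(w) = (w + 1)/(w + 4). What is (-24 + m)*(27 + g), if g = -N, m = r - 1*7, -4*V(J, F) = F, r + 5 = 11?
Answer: -5275/8 ≈ -659.38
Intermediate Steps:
r = 6 (r = -5 + 11 = 6)
a(w) = (1 + w)/(4 + w)
V(J, F) = -F/4
N = 5/8 (N = -(-1)*5/8 = -½*(-5/4) = 5/8 ≈ 0.62500)
m = -1 (m = 6 - 1*7 = 6 - 7 = -1)
g = -5/8 (g = -1*5/8 = -5/8 ≈ -0.62500)
(-24 + m)*(27 + g) = (-24 - 1)*(27 - 5/8) = -25*211/8 = -5275/8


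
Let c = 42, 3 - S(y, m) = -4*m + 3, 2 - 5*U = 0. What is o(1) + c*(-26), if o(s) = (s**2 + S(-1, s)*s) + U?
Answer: -5433/5 ≈ -1086.6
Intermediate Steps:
U = 2/5 (U = 2/5 - 1/5*0 = 2/5 + 0 = 2/5 ≈ 0.40000)
S(y, m) = 4*m (S(y, m) = 3 - (-4*m + 3) = 3 - (3 - 4*m) = 3 + (-3 + 4*m) = 4*m)
o(s) = 2/5 + 5*s**2 (o(s) = (s**2 + (4*s)*s) + 2/5 = (s**2 + 4*s**2) + 2/5 = 5*s**2 + 2/5 = 2/5 + 5*s**2)
o(1) + c*(-26) = (2/5 + 5*1**2) + 42*(-26) = (2/5 + 5*1) - 1092 = (2/5 + 5) - 1092 = 27/5 - 1092 = -5433/5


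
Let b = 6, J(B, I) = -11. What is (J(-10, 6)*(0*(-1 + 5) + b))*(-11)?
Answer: 726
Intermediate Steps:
(J(-10, 6)*(0*(-1 + 5) + b))*(-11) = -11*(0*(-1 + 5) + 6)*(-11) = -11*(0*4 + 6)*(-11) = -11*(0 + 6)*(-11) = -11*6*(-11) = -66*(-11) = 726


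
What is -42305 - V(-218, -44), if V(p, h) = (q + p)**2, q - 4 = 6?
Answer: -85569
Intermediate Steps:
q = 10 (q = 4 + 6 = 10)
V(p, h) = (10 + p)**2
-42305 - V(-218, -44) = -42305 - (10 - 218)**2 = -42305 - 1*(-208)**2 = -42305 - 1*43264 = -42305 - 43264 = -85569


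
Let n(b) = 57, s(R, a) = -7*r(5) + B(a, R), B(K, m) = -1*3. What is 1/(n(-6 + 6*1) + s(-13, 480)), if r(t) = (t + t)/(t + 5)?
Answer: 1/47 ≈ 0.021277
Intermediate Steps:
B(K, m) = -3
r(t) = 2*t/(5 + t) (r(t) = (2*t)/(5 + t) = 2*t/(5 + t))
s(R, a) = -10 (s(R, a) = -14*5/(5 + 5) - 3 = -14*5/10 - 3 = -7*1 - 3 = -7 - 3 = -10)
1/(n(-6 + 6*1) + s(-13, 480)) = 1/(57 - 10) = 1/47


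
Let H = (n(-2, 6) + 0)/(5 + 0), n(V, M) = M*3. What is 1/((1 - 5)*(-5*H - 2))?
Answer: 1/80 ≈ 0.012500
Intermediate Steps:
n(V, M) = 3*M
H = 18/5 (H = (3*6 + 0)/(5 + 0) = (18 + 0)/5 = 18*(1/5) = 18/5 ≈ 3.6000)
1/((1 - 5)*(-5*H - 2)) = 1/((1 - 5)*(-5*18/5 - 2)) = 1/(-4*(-18 - 2)) = 1/(-4*(-20)) = 1/80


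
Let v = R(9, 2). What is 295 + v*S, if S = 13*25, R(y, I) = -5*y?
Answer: -14330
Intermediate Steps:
v = -45 (v = -5*9 = -45)
S = 325
295 + v*S = 295 - 45*325 = 295 - 14625 = -14330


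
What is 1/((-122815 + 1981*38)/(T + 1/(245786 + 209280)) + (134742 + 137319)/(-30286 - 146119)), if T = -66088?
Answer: -5305274850763835/4365995528883217 ≈ -1.2151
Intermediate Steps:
1/((-122815 + 1981*38)/(T + 1/(245786 + 209280)) + (134742 + 137319)/(-30286 - 146119)) = 1/((-122815 + 1981*38)/(-66088 + 1/(245786 + 209280)) + (134742 + 137319)/(-30286 - 146119)) = 1/((-122815 + 75278)/(-66088 + 1/455066) + 272061/(-176405)) = 1/(-47537/(-66088 + 1/455066) + 272061*(-1/176405)) = 1/(-47537/(-30074401807/455066) - 272061/176405) = 1/(-47537*(-455066/30074401807) - 272061/176405) = 1/(21632472442/30074401807 - 272061/176405) = 1/(-4365995528883217/5305274850763835) = -5305274850763835/4365995528883217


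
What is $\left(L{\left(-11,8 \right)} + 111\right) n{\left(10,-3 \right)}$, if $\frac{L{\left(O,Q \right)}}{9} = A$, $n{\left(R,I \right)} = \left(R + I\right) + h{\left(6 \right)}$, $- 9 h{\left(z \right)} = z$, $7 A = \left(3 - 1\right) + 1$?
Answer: $\frac{5092}{7} \approx 727.43$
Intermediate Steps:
$A = \frac{3}{7}$ ($A = \frac{\left(3 - 1\right) + 1}{7} = \frac{2 + 1}{7} = \frac{1}{7} \cdot 3 = \frac{3}{7} \approx 0.42857$)
$h{\left(z \right)} = - \frac{z}{9}$
$n{\left(R,I \right)} = - \frac{2}{3} + I + R$ ($n{\left(R,I \right)} = \left(R + I\right) - \frac{2}{3} = \left(I + R\right) - \frac{2}{3} = - \frac{2}{3} + I + R$)
$L{\left(O,Q \right)} = \frac{27}{7}$ ($L{\left(O,Q \right)} = 9 \cdot \frac{3}{7} = \frac{27}{7}$)
$\left(L{\left(-11,8 \right)} + 111\right) n{\left(10,-3 \right)} = \left(\frac{27}{7} + 111\right) \left(- \frac{2}{3} - 3 + 10\right) = \frac{804}{7} \cdot \frac{19}{3} = \frac{5092}{7}$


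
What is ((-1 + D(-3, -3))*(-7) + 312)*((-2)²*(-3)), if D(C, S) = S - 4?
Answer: -4416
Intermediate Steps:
D(C, S) = -4 + S
((-1 + D(-3, -3))*(-7) + 312)*((-2)²*(-3)) = ((-1 + (-4 - 3))*(-7) + 312)*((-2)²*(-3)) = ((-1 - 7)*(-7) + 312)*(4*(-3)) = (-8*(-7) + 312)*(-12) = (56 + 312)*(-12) = 368*(-12) = -4416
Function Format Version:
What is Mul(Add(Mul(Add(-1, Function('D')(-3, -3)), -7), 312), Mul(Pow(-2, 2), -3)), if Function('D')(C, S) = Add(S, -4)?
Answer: -4416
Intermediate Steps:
Function('D')(C, S) = Add(-4, S)
Mul(Add(Mul(Add(-1, Function('D')(-3, -3)), -7), 312), Mul(Pow(-2, 2), -3)) = Mul(Add(Mul(Add(-1, Add(-4, -3)), -7), 312), Mul(Pow(-2, 2), -3)) = Mul(Add(Mul(Add(-1, -7), -7), 312), Mul(4, -3)) = Mul(Add(Mul(-8, -7), 312), -12) = Mul(Add(56, 312), -12) = Mul(368, -12) = -4416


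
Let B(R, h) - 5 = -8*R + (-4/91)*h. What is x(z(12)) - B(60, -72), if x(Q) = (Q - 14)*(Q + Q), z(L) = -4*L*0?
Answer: 42937/91 ≈ 471.83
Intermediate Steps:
z(L) = 0
B(R, h) = 5 - 8*R - 4*h/91 (B(R, h) = 5 + (-8*R + (-4/91)*h) = 5 + (-8*R + (-4*1/91)*h) = 5 + (-8*R - 4*h/91) = 5 - 8*R - 4*h/91)
x(Q) = 2*Q*(-14 + Q) (x(Q) = (-14 + Q)*(2*Q) = 2*Q*(-14 + Q))
x(z(12)) - B(60, -72) = 2*0*(-14 + 0) - (5 - 8*60 - 4/91*(-72)) = 2*0*(-14) - (5 - 480 + 288/91) = 0 - 1*(-42937/91) = 0 + 42937/91 = 42937/91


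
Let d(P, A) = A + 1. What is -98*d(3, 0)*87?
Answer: -8526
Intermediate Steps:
d(P, A) = 1 + A
-98*d(3, 0)*87 = -98*(1 + 0)*87 = -98*1*87 = -98*87 = -8526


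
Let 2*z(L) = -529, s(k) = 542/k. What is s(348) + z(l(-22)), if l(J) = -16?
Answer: -22876/87 ≈ -262.94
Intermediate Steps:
z(L) = -529/2 (z(L) = (½)*(-529) = -529/2)
s(348) + z(l(-22)) = 542/348 - 529/2 = 542*(1/348) - 529/2 = 271/174 - 529/2 = -22876/87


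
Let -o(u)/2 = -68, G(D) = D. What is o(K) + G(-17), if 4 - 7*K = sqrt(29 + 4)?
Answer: 119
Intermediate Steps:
K = 4/7 - sqrt(33)/7 (K = 4/7 - sqrt(29 + 4)/7 = 4/7 - sqrt(33)/7 ≈ -0.24922)
o(u) = 136 (o(u) = -2*(-68) = 136)
o(K) + G(-17) = 136 - 17 = 119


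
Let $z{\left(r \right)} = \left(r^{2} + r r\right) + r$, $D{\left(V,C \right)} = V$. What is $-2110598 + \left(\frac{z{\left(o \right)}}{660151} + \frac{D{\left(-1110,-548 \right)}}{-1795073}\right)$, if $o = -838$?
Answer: $- \frac{37329801628726682}{17686854269} \approx -2.1106 \cdot 10^{6}$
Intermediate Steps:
$z{\left(r \right)} = r + 2 r^{2}$ ($z{\left(r \right)} = \left(r^{2} + r^{2}\right) + r = 2 r^{2} + r = r + 2 r^{2}$)
$-2110598 + \left(\frac{z{\left(o \right)}}{660151} + \frac{D{\left(-1110,-548 \right)}}{-1795073}\right) = -2110598 - \left(- \frac{1110}{1795073} - \frac{\left(-838\right) \left(1 + 2 \left(-838\right)\right)}{660151}\right) = -2110598 - \left(- \frac{1110}{1795073} - - 838 \left(1 - 1676\right) \frac{1}{660151}\right) = -2110598 + \left(\left(-838\right) \left(-1675\right) \frac{1}{660151} + \frac{1110}{1795073}\right) = -2110598 + \left(1403650 \cdot \frac{1}{660151} + \frac{1110}{1795073}\right) = -2110598 + \left(\frac{20950}{9853} + \frac{1110}{1795073}\right) = -2110598 + \frac{37617716180}{17686854269} = - \frac{37329801628726682}{17686854269}$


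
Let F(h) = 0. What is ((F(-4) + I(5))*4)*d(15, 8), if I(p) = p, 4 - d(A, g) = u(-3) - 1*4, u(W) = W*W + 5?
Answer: -120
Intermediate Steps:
u(W) = 5 + W**2 (u(W) = W**2 + 5 = 5 + W**2)
d(A, g) = -6 (d(A, g) = 4 - ((5 + (-3)**2) - 1*4) = 4 - ((5 + 9) - 4) = 4 - (14 - 4) = 4 - 1*10 = 4 - 10 = -6)
((F(-4) + I(5))*4)*d(15, 8) = ((0 + 5)*4)*(-6) = (5*4)*(-6) = 20*(-6) = -120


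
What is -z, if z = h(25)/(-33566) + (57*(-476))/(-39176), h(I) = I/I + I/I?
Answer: -113829295/164372702 ≈ -0.69251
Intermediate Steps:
h(I) = 2 (h(I) = 1 + 1 = 2)
z = 113829295/164372702 (z = 2/(-33566) + (57*(-476))/(-39176) = 2*(-1/33566) - 27132*(-1/39176) = -1/16783 + 6783/9794 = 113829295/164372702 ≈ 0.69251)
-z = -1*113829295/164372702 = -113829295/164372702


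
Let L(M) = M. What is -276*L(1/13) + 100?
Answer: 1024/13 ≈ 78.769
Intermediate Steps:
-276*L(1/13) + 100 = -276/13 + 100 = 1024/13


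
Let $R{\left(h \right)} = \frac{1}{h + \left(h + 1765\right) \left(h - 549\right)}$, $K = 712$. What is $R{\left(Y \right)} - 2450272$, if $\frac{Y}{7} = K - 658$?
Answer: $- \frac{896983322401}{366075} \approx -2.4503 \cdot 10^{6}$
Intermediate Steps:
$Y = 378$ ($Y = 7 \left(712 - 658\right) = 7 \cdot 54 = 378$)
$R{\left(h \right)} = \frac{1}{h + \left(-549 + h\right) \left(1765 + h\right)}$ ($R{\left(h \right)} = \frac{1}{h + \left(1765 + h\right) \left(-549 + h\right)} = \frac{1}{h + \left(-549 + h\right) \left(1765 + h\right)}$)
$R{\left(Y \right)} - 2450272 = \frac{1}{-968985 + 378^{2} + 1217 \cdot 378} - 2450272 = \frac{1}{-968985 + 142884 + 460026} - 2450272 = \frac{1}{-366075} - 2450272 = - \frac{1}{366075} - 2450272 = - \frac{896983322401}{366075}$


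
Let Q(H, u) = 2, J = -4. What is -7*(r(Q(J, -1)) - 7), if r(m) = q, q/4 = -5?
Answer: 189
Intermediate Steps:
q = -20 (q = 4*(-5) = -20)
r(m) = -20
-7*(r(Q(J, -1)) - 7) = -7*(-20 - 7) = -7*(-27) = 189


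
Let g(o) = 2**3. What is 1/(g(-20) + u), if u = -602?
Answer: -1/594 ≈ -0.0016835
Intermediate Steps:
g(o) = 8
1/(g(-20) + u) = 1/(8 - 602) = 1/(-594) = -1/594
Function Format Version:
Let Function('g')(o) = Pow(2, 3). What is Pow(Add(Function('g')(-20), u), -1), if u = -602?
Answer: Rational(-1, 594) ≈ -0.0016835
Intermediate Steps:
Function('g')(o) = 8
Pow(Add(Function('g')(-20), u), -1) = Pow(Add(8, -602), -1) = Pow(-594, -1) = Rational(-1, 594)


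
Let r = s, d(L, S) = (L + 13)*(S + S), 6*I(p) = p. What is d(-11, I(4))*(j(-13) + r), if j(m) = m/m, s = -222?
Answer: -1768/3 ≈ -589.33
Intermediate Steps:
I(p) = p/6
d(L, S) = 2*S*(13 + L) (d(L, S) = (13 + L)*(2*S) = 2*S*(13 + L))
r = -222
j(m) = 1
d(-11, I(4))*(j(-13) + r) = (2*((⅙)*4)*(13 - 11))*(1 - 222) = (2*(⅔)*2)*(-221) = (8/3)*(-221) = -1768/3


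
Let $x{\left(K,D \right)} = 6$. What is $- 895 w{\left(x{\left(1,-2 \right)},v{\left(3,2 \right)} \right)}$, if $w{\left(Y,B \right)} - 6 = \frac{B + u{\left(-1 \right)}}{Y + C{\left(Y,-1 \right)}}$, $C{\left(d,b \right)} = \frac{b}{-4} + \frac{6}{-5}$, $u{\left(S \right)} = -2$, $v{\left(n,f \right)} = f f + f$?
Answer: $- \frac{613970}{101} \approx -6078.9$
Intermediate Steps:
$v{\left(n,f \right)} = f + f^{2}$ ($v{\left(n,f \right)} = f^{2} + f = f + f^{2}$)
$C{\left(d,b \right)} = - \frac{6}{5} - \frac{b}{4}$ ($C{\left(d,b \right)} = b \left(- \frac{1}{4}\right) + 6 \left(- \frac{1}{5}\right) = - \frac{b}{4} - \frac{6}{5} = - \frac{6}{5} - \frac{b}{4}$)
$w{\left(Y,B \right)} = 6 + \frac{-2 + B}{- \frac{19}{20} + Y}$ ($w{\left(Y,B \right)} = 6 + \frac{B - 2}{Y - \frac{19}{20}} = 6 + \frac{-2 + B}{Y + \left(- \frac{6}{5} + \frac{1}{4}\right)} = 6 + \frac{-2 + B}{Y - \frac{19}{20}} = 6 + \frac{-2 + B}{- \frac{19}{20} + Y}$)
$- 895 w{\left(x{\left(1,-2 \right)},v{\left(3,2 \right)} \right)} = - 895 \frac{2 \left(-77 + 10 \cdot 2 \left(1 + 2\right) + 60 \cdot 6\right)}{-19 + 20 \cdot 6} = - 895 \frac{2 \left(-77 + 10 \cdot 2 \cdot 3 + 360\right)}{-19 + 120} = - 895 \frac{2 \left(-77 + 10 \cdot 6 + 360\right)}{101} = - 895 \cdot 2 \cdot \frac{1}{101} \left(-77 + 60 + 360\right) = - 895 \cdot 2 \cdot \frac{1}{101} \cdot 343 = \left(-895\right) \frac{686}{101} = - \frac{613970}{101}$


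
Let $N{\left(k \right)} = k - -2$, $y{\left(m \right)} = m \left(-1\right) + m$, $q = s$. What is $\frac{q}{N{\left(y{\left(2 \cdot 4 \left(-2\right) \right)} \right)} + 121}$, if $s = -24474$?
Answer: $- \frac{8158}{41} \approx -198.98$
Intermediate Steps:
$q = -24474$
$y{\left(m \right)} = 0$ ($y{\left(m \right)} = - m + m = 0$)
$N{\left(k \right)} = 2 + k$ ($N{\left(k \right)} = k + 2 = 2 + k$)
$\frac{q}{N{\left(y{\left(2 \cdot 4 \left(-2\right) \right)} \right)} + 121} = - \frac{24474}{\left(2 + 0\right) + 121} = - \frac{24474}{2 + 121} = - \frac{24474}{123} = \left(-24474\right) \frac{1}{123} = - \frac{8158}{41}$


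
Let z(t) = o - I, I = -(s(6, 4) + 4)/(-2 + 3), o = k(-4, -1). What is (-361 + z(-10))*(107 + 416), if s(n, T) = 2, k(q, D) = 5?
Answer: -183050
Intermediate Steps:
o = 5
I = -6 (I = -(2 + 4)/(-2 + 3) = -6/1 = -6 ≈ -6.0000)
z(t) = 11 (z(t) = 5 - 1*(-6) = 5 + 6 = 11)
(-361 + z(-10))*(107 + 416) = (-361 + 11)*(107 + 416) = -350*523 = -183050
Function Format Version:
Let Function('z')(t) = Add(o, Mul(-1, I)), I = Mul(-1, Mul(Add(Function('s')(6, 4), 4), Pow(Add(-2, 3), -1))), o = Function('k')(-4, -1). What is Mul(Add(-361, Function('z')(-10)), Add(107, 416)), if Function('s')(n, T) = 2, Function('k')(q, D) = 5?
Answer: -183050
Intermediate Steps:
o = 5
I = -6 (I = Mul(-1, Mul(Add(2, 4), Pow(Add(-2, 3), -1))) = Mul(-1, Mul(6, Pow(1, -1))) = Mul(-1, Mul(6, 1)) = Mul(-1, 6) = -6)
Function('z')(t) = 11 (Function('z')(t) = Add(5, Mul(-1, -6)) = Add(5, 6) = 11)
Mul(Add(-361, Function('z')(-10)), Add(107, 416)) = Mul(Add(-361, 11), Add(107, 416)) = Mul(-350, 523) = -183050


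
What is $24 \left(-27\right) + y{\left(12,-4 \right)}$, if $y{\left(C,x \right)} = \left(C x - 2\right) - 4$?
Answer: $-702$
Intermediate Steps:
$y{\left(C,x \right)} = -6 + C x$ ($y{\left(C,x \right)} = \left(-2 + C x\right) - 4 = -6 + C x$)
$24 \left(-27\right) + y{\left(12,-4 \right)} = 24 \left(-27\right) + \left(-6 + 12 \left(-4\right)\right) = -648 - 54 = -702$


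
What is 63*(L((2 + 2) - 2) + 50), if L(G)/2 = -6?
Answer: 2394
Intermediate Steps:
L(G) = -12 (L(G) = 2*(-6) = -12)
63*(L((2 + 2) - 2) + 50) = 63*(-12 + 50) = 63*38 = 2394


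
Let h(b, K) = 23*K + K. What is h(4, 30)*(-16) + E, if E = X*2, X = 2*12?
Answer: -11472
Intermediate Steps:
X = 24
h(b, K) = 24*K
E = 48 (E = 24*2 = 48)
h(4, 30)*(-16) + E = (24*30)*(-16) + 48 = 720*(-16) + 48 = -11520 + 48 = -11472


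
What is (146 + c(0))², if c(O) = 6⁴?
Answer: 2079364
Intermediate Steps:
c(O) = 1296
(146 + c(0))² = (146 + 1296)² = 1442² = 2079364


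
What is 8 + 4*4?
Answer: 24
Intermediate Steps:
8 + 4*4 = 8 + 16 = 24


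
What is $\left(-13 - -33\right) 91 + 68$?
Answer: $1888$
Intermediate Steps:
$\left(-13 - -33\right) 91 + 68 = \left(-13 + 33\right) 91 + 68 = 20 \cdot 91 + 68 = 1820 + 68 = 1888$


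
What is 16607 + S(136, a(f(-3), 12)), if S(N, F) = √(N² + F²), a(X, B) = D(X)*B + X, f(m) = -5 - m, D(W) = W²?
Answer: 16607 + 2*√5153 ≈ 16751.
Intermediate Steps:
a(X, B) = X + B*X² (a(X, B) = X²*B + X = B*X² + X = X + B*X²)
S(N, F) = √(F² + N²)
16607 + S(136, a(f(-3), 12)) = 16607 + √(((-5 - 1*(-3))*(1 + 12*(-5 - 1*(-3))))² + 136²) = 16607 + √(((-5 + 3)*(1 + 12*(-5 + 3)))² + 18496) = 16607 + √((-2*(1 + 12*(-2)))² + 18496) = 16607 + √((-2*(1 - 24))² + 18496) = 16607 + √((-2*(-23))² + 18496) = 16607 + √(46² + 18496) = 16607 + √(2116 + 18496) = 16607 + √20612 = 16607 + 2*√5153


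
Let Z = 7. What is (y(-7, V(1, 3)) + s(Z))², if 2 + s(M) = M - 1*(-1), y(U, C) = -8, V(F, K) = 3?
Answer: 4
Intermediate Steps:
s(M) = -1 + M (s(M) = -2 + (M - 1*(-1)) = -2 + (M + 1) = -2 + (1 + M) = -1 + M)
(y(-7, V(1, 3)) + s(Z))² = (-8 + (-1 + 7))² = (-8 + 6)² = (-2)² = 4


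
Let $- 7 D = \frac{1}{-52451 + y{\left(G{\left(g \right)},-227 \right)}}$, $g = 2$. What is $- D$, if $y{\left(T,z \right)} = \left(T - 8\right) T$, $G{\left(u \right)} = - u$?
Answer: $- \frac{1}{367017} \approx -2.7247 \cdot 10^{-6}$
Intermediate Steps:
$y{\left(T,z \right)} = T \left(-8 + T\right)$ ($y{\left(T,z \right)} = \left(-8 + T\right) T = T \left(-8 + T\right)$)
$D = \frac{1}{367017}$ ($D = - \frac{1}{7 \left(-52451 + \left(-1\right) 2 \left(-8 - 2\right)\right)} = - \frac{1}{7 \left(-52451 - 2 \left(-8 - 2\right)\right)} = - \frac{1}{7 \left(-52451 - -20\right)} = - \frac{1}{7 \left(-52451 + 20\right)} = - \frac{1}{7 \left(-52431\right)} = \left(- \frac{1}{7}\right) \left(- \frac{1}{52431}\right) = \frac{1}{367017} \approx 2.7247 \cdot 10^{-6}$)
$- D = \left(-1\right) \frac{1}{367017} = - \frac{1}{367017}$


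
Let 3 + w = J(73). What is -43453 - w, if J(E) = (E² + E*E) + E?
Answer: -54181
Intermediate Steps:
J(E) = E + 2*E² (J(E) = (E² + E²) + E = 2*E² + E = E + 2*E²)
w = 10728 (w = -3 + 73*(1 + 2*73) = -3 + 73*(1 + 146) = -3 + 73*147 = -3 + 10731 = 10728)
-43453 - w = -43453 - 1*10728 = -43453 - 10728 = -54181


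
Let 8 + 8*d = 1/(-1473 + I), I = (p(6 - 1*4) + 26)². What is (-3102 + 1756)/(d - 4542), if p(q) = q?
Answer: 7419152/25041017 ≈ 0.29628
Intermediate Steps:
I = 784 (I = ((6 - 1*4) + 26)² = ((6 - 4) + 26)² = (2 + 26)² = 28² = 784)
d = -5513/5512 (d = -1 + 1/(8*(-1473 + 784)) = -1 + (⅛)/(-689) = -1 + (⅛)*(-1/689) = -1 - 1/5512 = -5513/5512 ≈ -1.0002)
(-3102 + 1756)/(d - 4542) = (-3102 + 1756)/(-5513/5512 - 4542) = -1346/(-25041017/5512) = -1346*(-5512/25041017) = 7419152/25041017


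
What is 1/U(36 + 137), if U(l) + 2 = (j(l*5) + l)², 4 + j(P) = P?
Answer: 1/1069154 ≈ 9.3532e-7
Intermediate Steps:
j(P) = -4 + P
U(l) = -2 + (-4 + 6*l)² (U(l) = -2 + ((-4 + l*5) + l)² = -2 + ((-4 + 5*l) + l)² = -2 + (-4 + 6*l)²)
1/U(36 + 137) = 1/(14 - 48*(36 + 137) + 36*(36 + 137)²) = 1/(14 - 48*173 + 36*173²) = 1/(14 - 8304 + 36*29929) = 1/(14 - 8304 + 1077444) = 1/1069154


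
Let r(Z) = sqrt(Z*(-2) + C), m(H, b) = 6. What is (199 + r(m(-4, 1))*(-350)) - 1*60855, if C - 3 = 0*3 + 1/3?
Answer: -60656 - 350*I*sqrt(78)/3 ≈ -60656.0 - 1030.4*I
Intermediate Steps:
C = 10/3 (C = 3 + (0*3 + 1/3) = 3 + (0 + 1/3) = 3 + 1/3 = 10/3 ≈ 3.3333)
r(Z) = sqrt(10/3 - 2*Z) (r(Z) = sqrt(Z*(-2) + 10/3) = sqrt(-2*Z + 10/3) = sqrt(10/3 - 2*Z))
(199 + r(m(-4, 1))*(-350)) - 1*60855 = (199 + (sqrt(30 - 18*6)/3)*(-350)) - 1*60855 = (199 + (sqrt(30 - 108)/3)*(-350)) - 60855 = (199 + (sqrt(-78)/3)*(-350)) - 60855 = (199 + ((I*sqrt(78))/3)*(-350)) - 60855 = (199 + (I*sqrt(78)/3)*(-350)) - 60855 = (199 - 350*I*sqrt(78)/3) - 60855 = -60656 - 350*I*sqrt(78)/3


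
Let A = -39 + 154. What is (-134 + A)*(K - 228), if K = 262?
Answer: -646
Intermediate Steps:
A = 115
(-134 + A)*(K - 228) = (-134 + 115)*(262 - 228) = -19*34 = -646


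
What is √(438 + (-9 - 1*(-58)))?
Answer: √487 ≈ 22.068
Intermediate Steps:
√(438 + (-9 - 1*(-58))) = √(438 + (-9 + 58)) = √(438 + 49) = √487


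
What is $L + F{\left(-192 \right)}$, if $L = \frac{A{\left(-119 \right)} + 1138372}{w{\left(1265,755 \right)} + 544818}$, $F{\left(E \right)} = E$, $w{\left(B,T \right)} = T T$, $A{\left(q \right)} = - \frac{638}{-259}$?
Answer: $- \frac{55144073718}{288744337} \approx -190.98$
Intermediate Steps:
$A{\left(q \right)} = \frac{638}{259}$ ($A{\left(q \right)} = \left(-638\right) \left(- \frac{1}{259}\right) = \frac{638}{259}$)
$w{\left(B,T \right)} = T^{2}$
$L = \frac{294838986}{288744337}$ ($L = \frac{\frac{638}{259} + 1138372}{755^{2} + 544818} = \frac{294838986}{259 \left(570025 + 544818\right)} = \frac{294838986}{259 \cdot 1114843} = \frac{294838986}{259} \cdot \frac{1}{1114843} = \frac{294838986}{288744337} \approx 1.0211$)
$L + F{\left(-192 \right)} = \frac{294838986}{288744337} - 192 = - \frac{55144073718}{288744337}$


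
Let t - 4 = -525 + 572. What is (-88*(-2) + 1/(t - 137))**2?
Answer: 229068225/7396 ≈ 30972.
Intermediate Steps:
t = 51 (t = 4 + (-525 + 572) = 4 + 47 = 51)
(-88*(-2) + 1/(t - 137))**2 = (-88*(-2) + 1/(51 - 137))**2 = (176 + 1/(-86))**2 = (176 - 1/86)**2 = (15135/86)**2 = 229068225/7396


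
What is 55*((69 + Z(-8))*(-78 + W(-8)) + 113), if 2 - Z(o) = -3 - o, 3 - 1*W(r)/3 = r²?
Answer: -941215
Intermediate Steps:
W(r) = 9 - 3*r²
Z(o) = 5 + o (Z(o) = 2 - (-3 - o) = 2 + (3 + o) = 5 + o)
55*((69 + Z(-8))*(-78 + W(-8)) + 113) = 55*((69 + (5 - 8))*(-78 + (9 - 3*(-8)²)) + 113) = 55*((69 - 3)*(-78 + (9 - 3*64)) + 113) = 55*(66*(-78 + (9 - 192)) + 113) = 55*(66*(-78 - 183) + 113) = 55*(66*(-261) + 113) = 55*(-17226 + 113) = 55*(-17113) = -941215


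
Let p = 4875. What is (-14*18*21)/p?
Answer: -1764/1625 ≈ -1.0855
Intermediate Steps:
(-14*18*21)/p = (-14*18*21)/4875 = -252*21*(1/4875) = -5292*1/4875 = -1764/1625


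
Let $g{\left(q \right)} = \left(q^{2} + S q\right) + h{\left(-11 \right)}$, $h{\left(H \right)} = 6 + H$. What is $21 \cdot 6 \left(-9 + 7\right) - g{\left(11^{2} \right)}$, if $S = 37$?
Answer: $-19365$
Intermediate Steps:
$g{\left(q \right)} = -5 + q^{2} + 37 q$ ($g{\left(q \right)} = \left(q^{2} + 37 q\right) + \left(6 - 11\right) = \left(q^{2} + 37 q\right) - 5 = -5 + q^{2} + 37 q$)
$21 \cdot 6 \left(-9 + 7\right) - g{\left(11^{2} \right)} = 21 \cdot 6 \left(-9 + 7\right) - \left(-5 + \left(11^{2}\right)^{2} + 37 \cdot 11^{2}\right) = 126 \left(-2\right) - \left(-5 + 121^{2} + 37 \cdot 121\right) = -252 - \left(-5 + 14641 + 4477\right) = -252 - 19113 = -19365$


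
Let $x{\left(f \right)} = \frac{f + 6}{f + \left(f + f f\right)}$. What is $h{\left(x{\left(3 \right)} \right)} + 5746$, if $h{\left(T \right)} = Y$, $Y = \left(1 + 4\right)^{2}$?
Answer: $5771$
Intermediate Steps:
$Y = 25$ ($Y = 5^{2} = 25$)
$x{\left(f \right)} = \frac{6 + f}{f^{2} + 2 f}$ ($x{\left(f \right)} = \frac{6 + f}{f + \left(f + f^{2}\right)} = \frac{6 + f}{f^{2} + 2 f}$)
$h{\left(T \right)} = 25$
$h{\left(x{\left(3 \right)} \right)} + 5746 = 25 + 5746 = 5771$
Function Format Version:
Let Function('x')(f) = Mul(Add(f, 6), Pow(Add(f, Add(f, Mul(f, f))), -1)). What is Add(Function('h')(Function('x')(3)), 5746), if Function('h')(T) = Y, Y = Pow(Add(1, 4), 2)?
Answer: 5771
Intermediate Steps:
Y = 25 (Y = Pow(5, 2) = 25)
Function('x')(f) = Mul(Pow(Add(Pow(f, 2), Mul(2, f)), -1), Add(6, f)) (Function('x')(f) = Mul(Add(6, f), Pow(Add(f, Add(f, Pow(f, 2))), -1)) = Mul(Add(6, f), Pow(Add(Pow(f, 2), Mul(2, f)), -1)) = Mul(Pow(Add(Pow(f, 2), Mul(2, f)), -1), Add(6, f)))
Function('h')(T) = 25
Add(Function('h')(Function('x')(3)), 5746) = Add(25, 5746) = 5771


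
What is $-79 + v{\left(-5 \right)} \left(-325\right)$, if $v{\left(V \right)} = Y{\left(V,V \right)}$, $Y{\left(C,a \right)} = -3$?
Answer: $896$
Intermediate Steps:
$v{\left(V \right)} = -3$
$-79 + v{\left(-5 \right)} \left(-325\right) = -79 - -975 = -79 + 975 = 896$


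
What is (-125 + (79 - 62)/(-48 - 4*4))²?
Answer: 64272289/4096 ≈ 15691.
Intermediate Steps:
(-125 + (79 - 62)/(-48 - 4*4))² = (-125 + 17/(-48 - 16))² = (-125 + 17/(-64))² = (-125 + 17*(-1/64))² = (-125 - 17/64)² = (-8017/64)² = 64272289/4096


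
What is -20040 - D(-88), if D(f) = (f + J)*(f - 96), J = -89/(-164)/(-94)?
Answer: -69821111/1927 ≈ -36233.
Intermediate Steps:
J = -89/15416 (J = -89*(-1/164)*(-1/94) = (89/164)*(-1/94) = -89/15416 ≈ -0.0057732)
D(f) = (-96 + f)*(-89/15416 + f) (D(f) = (f - 89/15416)*(f - 96) = (-89/15416 + f)*(-96 + f) = (-96 + f)*(-89/15416 + f))
-20040 - D(-88) = -20040 - (1068/1927 + (-88)² - 1480025/15416*(-88)) = -20040 - (1068/1927 + 7744 + 16280275/1927) = -20040 - 1*31204031/1927 = -20040 - 31204031/1927 = -69821111/1927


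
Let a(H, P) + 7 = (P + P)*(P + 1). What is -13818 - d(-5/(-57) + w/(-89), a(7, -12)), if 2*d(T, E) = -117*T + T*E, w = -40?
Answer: -70289464/5073 ≈ -13856.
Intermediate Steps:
a(H, P) = -7 + 2*P*(1 + P) (a(H, P) = -7 + (P + P)*(P + 1) = -7 + (2*P)*(1 + P) = -7 + 2*P*(1 + P))
d(T, E) = -117*T/2 + E*T/2 (d(T, E) = (-117*T + T*E)/2 = (-117*T + E*T)/2 = -117*T/2 + E*T/2)
-13818 - d(-5/(-57) + w/(-89), a(7, -12)) = -13818 - (-5/(-57) - 40/(-89))*(-117 + (-7 + 2*(-12) + 2*(-12)**2))/2 = -13818 - (-5*(-1/57) - 40*(-1/89))*(-117 + (-7 - 24 + 2*144))/2 = -13818 - (5/57 + 40/89)*(-117 + (-7 - 24 + 288))/2 = -13818 - 2725*(-117 + 257)/(2*5073) = -13818 - 2725*140/(2*5073) = -13818 - 1*190750/5073 = -13818 - 190750/5073 = -70289464/5073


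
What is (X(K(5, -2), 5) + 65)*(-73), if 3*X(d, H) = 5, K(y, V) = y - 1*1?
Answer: -14600/3 ≈ -4866.7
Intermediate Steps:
K(y, V) = -1 + y (K(y, V) = y - 1 = -1 + y)
X(d, H) = 5/3 (X(d, H) = (⅓)*5 = 5/3)
(X(K(5, -2), 5) + 65)*(-73) = (5/3 + 65)*(-73) = (200/3)*(-73) = -14600/3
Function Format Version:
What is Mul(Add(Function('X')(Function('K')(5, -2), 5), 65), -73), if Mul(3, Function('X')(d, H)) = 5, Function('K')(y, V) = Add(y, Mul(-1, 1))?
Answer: Rational(-14600, 3) ≈ -4866.7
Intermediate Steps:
Function('K')(y, V) = Add(-1, y) (Function('K')(y, V) = Add(y, -1) = Add(-1, y))
Function('X')(d, H) = Rational(5, 3) (Function('X')(d, H) = Mul(Rational(1, 3), 5) = Rational(5, 3))
Mul(Add(Function('X')(Function('K')(5, -2), 5), 65), -73) = Mul(Add(Rational(5, 3), 65), -73) = Mul(Rational(200, 3), -73) = Rational(-14600, 3)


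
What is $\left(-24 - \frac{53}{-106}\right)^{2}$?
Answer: $\frac{2209}{4} \approx 552.25$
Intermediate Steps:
$\left(-24 - \frac{53}{-106}\right)^{2} = \left(-24 - - \frac{1}{2}\right)^{2} = \left(-24 + \frac{1}{2}\right)^{2} = \left(- \frac{47}{2}\right)^{2} = \frac{2209}{4}$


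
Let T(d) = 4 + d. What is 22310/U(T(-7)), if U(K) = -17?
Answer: -22310/17 ≈ -1312.4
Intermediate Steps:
22310/U(T(-7)) = 22310/(-17) = 22310*(-1/17) = -22310/17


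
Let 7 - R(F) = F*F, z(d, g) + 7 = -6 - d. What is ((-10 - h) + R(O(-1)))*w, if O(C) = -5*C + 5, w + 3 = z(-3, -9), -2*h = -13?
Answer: 2847/2 ≈ 1423.5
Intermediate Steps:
h = 13/2 (h = -½*(-13) = 13/2 ≈ 6.5000)
z(d, g) = -13 - d (z(d, g) = -7 + (-6 - d) = -13 - d)
w = -13 (w = -3 + (-13 - 1*(-3)) = -3 + (-13 + 3) = -3 - 10 = -13)
O(C) = 5 - 5*C
R(F) = 7 - F² (R(F) = 7 - F*F = 7 - F²)
((-10 - h) + R(O(-1)))*w = ((-10 - 1*13/2) + (7 - (5 - 5*(-1))²))*(-13) = ((-10 - 13/2) + (7 - (5 + 5)²))*(-13) = (-33/2 + (7 - 1*10²))*(-13) = (-33/2 + (7 - 1*100))*(-13) = (-33/2 + (7 - 100))*(-13) = (-33/2 - 93)*(-13) = -219/2*(-13) = 2847/2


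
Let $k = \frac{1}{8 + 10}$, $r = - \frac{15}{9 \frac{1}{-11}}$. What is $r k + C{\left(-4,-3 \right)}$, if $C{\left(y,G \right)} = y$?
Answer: $- \frac{161}{54} \approx -2.9815$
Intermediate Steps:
$r = \frac{55}{3}$ ($r = - \frac{15}{9 \left(- \frac{1}{11}\right)} = - \frac{15}{- \frac{9}{11}} = \left(-15\right) \left(- \frac{11}{9}\right) = \frac{55}{3} \approx 18.333$)
$k = \frac{1}{18} \approx 0.055556$
$r k + C{\left(-4,-3 \right)} = \frac{55}{3} \cdot \frac{1}{18} - 4 = \frac{55}{54} - 4 = - \frac{161}{54}$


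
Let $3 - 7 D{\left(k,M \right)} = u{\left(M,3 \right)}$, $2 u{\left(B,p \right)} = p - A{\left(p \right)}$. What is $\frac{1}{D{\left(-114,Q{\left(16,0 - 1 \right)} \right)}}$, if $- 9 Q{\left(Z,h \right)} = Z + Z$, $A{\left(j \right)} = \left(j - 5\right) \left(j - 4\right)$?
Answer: $\frac{14}{5} \approx 2.8$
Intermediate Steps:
$A{\left(j \right)} = \left(-5 + j\right) \left(-4 + j\right)$
$u{\left(B,p \right)} = -10 + 5 p - \frac{p^{2}}{2}$ ($u{\left(B,p \right)} = \frac{p - \left(20 + p^{2} - 9 p\right)}{2} = \frac{-20 - p^{2} + 10 p}{2} = -10 + 5 p - \frac{p^{2}}{2}$)
$Q{\left(Z,h \right)} = - \frac{2 Z}{9}$ ($Q{\left(Z,h \right)} = - \frac{Z + Z}{9} = - \frac{2 Z}{9}$)
$D{\left(k,M \right)} = \frac{5}{14}$ ($D{\left(k,M \right)} = \frac{3}{7} - \frac{-10 + 5 \cdot 3 - \frac{3^{2}}{2}}{7} = \frac{3}{7} - \frac{-10 + 15 - \frac{9}{2}}{7} = \frac{3}{7} - \frac{1}{14} = \frac{5}{14}$)
$\frac{1}{D{\left(-114,Q{\left(16,0 - 1 \right)} \right)}} = \frac{1}{\frac{5}{14}} = \frac{14}{5}$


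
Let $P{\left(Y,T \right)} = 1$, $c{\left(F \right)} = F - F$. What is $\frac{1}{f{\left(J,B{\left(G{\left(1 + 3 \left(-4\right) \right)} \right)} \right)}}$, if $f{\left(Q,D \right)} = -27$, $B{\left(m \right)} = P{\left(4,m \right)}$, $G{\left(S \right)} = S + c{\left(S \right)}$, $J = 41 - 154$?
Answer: $- \frac{1}{27} \approx -0.037037$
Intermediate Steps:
$c{\left(F \right)} = 0$
$J = -113$ ($J = 41 - 154 = -113$)
$G{\left(S \right)} = S$ ($G{\left(S \right)} = S + 0 = S$)
$B{\left(m \right)} = 1$
$\frac{1}{f{\left(J,B{\left(G{\left(1 + 3 \left(-4\right) \right)} \right)} \right)}} = \frac{1}{-27} = - \frac{1}{27}$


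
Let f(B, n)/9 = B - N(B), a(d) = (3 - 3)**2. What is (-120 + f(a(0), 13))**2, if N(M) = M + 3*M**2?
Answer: 14400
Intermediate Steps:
a(d) = 0 (a(d) = 0**2 = 0)
f(B, n) = 9*B - 9*B*(1 + 3*B) (f(B, n) = 9*(B - B*(1 + 3*B)) = 9*B - 9*B*(1 + 3*B))
(-120 + f(a(0), 13))**2 = (-120 - 27*0**2)**2 = (-120 - 27*0)**2 = (-120 + 0)**2 = (-120)**2 = 14400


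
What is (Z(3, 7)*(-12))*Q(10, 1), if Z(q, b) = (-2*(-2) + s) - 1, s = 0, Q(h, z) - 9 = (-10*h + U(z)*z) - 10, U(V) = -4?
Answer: 3780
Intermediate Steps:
Q(h, z) = -1 - 10*h - 4*z (Q(h, z) = 9 + ((-10*h - 4*z) - 10) = 9 + (-10 - 10*h - 4*z) = -1 - 10*h - 4*z)
Z(q, b) = 3 (Z(q, b) = (-2*(-2) + 0) - 1 = (4 + 0) - 1 = 4 - 1 = 3)
(Z(3, 7)*(-12))*Q(10, 1) = (3*(-12))*(-1 - 10*10 - 4*1) = -36*(-1 - 100 - 4) = -36*(-105) = 3780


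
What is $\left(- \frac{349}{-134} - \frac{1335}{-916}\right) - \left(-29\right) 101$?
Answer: $\frac{180007875}{61372} \approx 2933.1$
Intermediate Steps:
$\left(- \frac{349}{-134} - \frac{1335}{-916}\right) - \left(-29\right) 101 = \left(\left(-349\right) \left(- \frac{1}{134}\right) - - \frac{1335}{916}\right) - -2929 = \left(\frac{349}{134} + \frac{1335}{916}\right) + 2929 = \frac{249287}{61372} + 2929 = \frac{180007875}{61372}$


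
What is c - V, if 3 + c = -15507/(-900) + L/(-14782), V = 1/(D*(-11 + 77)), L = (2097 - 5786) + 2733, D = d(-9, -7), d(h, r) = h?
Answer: 3138231871/219512700 ≈ 14.296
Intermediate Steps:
D = -9
L = -956 (L = -3689 + 2733 = -956)
V = -1/594 (V = 1/(-9*(-11 + 77)) = 1/(-9*66) = 1/(-594) = -1/594 ≈ -0.0016835)
c = 10565193/739100 (c = -3 + (-15507/(-900) - 956/(-14782)) = -3 + (-15507*(-1/900) - 956*(-1/14782)) = -3 + (1723/100 + 478/7391) = -3 + 12782493/739100 = 10565193/739100 ≈ 14.295)
c - V = 10565193/739100 - 1*(-1/594) = 10565193/739100 + 1/594 = 3138231871/219512700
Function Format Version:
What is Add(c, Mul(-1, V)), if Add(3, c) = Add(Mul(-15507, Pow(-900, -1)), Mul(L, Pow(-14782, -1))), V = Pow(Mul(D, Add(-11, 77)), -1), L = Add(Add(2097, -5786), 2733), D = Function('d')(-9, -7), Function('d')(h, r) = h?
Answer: Rational(3138231871, 219512700) ≈ 14.296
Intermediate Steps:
D = -9
L = -956 (L = Add(-3689, 2733) = -956)
V = Rational(-1, 594) (V = Pow(Mul(-9, Add(-11, 77)), -1) = Pow(Mul(-9, 66), -1) = Pow(-594, -1) = Rational(-1, 594) ≈ -0.0016835)
c = Rational(10565193, 739100) (c = Add(-3, Add(Mul(-15507, Pow(-900, -1)), Mul(-956, Pow(-14782, -1)))) = Add(-3, Add(Mul(-15507, Rational(-1, 900)), Mul(-956, Rational(-1, 14782)))) = Add(-3, Add(Rational(1723, 100), Rational(478, 7391))) = Add(-3, Rational(12782493, 739100)) = Rational(10565193, 739100) ≈ 14.295)
Add(c, Mul(-1, V)) = Add(Rational(10565193, 739100), Mul(-1, Rational(-1, 594))) = Add(Rational(10565193, 739100), Rational(1, 594)) = Rational(3138231871, 219512700)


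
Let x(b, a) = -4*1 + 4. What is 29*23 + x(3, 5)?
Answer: 667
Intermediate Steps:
x(b, a) = 0 (x(b, a) = -4 + 4 = 0)
29*23 + x(3, 5) = 29*23 + 0 = 667 + 0 = 667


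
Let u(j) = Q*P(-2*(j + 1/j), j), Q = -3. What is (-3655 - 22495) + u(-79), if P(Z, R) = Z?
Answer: -2103302/79 ≈ -26624.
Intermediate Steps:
u(j) = 6*j + 6/j (u(j) = -(-6)*(j + 1/j) = -3*(-2*j - 2/j) = 6*j + 6/j)
(-3655 - 22495) + u(-79) = (-3655 - 22495) + (6*(-79) + 6/(-79)) = -26150 + (-474 + 6*(-1/79)) = -26150 + (-474 - 6/79) = -26150 - 37452/79 = -2103302/79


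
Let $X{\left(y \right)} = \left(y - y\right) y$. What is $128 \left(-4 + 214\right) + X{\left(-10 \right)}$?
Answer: $26880$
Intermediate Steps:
$X{\left(y \right)} = 0$ ($X{\left(y \right)} = 0 y = 0$)
$128 \left(-4 + 214\right) + X{\left(-10 \right)} = 128 \left(-4 + 214\right) + 0 = 128 \cdot 210 + 0 = 26880 + 0 = 26880$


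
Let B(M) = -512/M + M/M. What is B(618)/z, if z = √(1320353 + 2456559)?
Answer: 53*√236057/291766452 ≈ 8.8257e-5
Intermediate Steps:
B(M) = 1 - 512/M (B(M) = -512/M + 1 = 1 - 512/M)
z = 4*√236057 (z = √3776912 = 4*√236057 ≈ 1943.4)
B(618)/z = ((-512 + 618)/618)/((4*√236057)) = ((1/618)*106)*(√236057/944228) = 53*(√236057/944228)/309 = 53*√236057/291766452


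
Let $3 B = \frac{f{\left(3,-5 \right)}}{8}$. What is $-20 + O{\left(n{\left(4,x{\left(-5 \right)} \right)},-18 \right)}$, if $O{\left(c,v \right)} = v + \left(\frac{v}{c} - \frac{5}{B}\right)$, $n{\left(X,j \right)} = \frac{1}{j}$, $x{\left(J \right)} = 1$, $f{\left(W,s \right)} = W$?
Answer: $-96$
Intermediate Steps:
$B = \frac{1}{8}$ ($B = \frac{3 \cdot \frac{1}{8}}{3} = \frac{1}{3} \cdot \frac{3}{8} = \frac{1}{8} \approx 0.125$)
$O{\left(c,v \right)} = -40 + v + \frac{v}{c}$ ($O{\left(c,v \right)} = v + \left(\frac{v}{c} - 5 \frac{1}{\frac{1}{8}}\right) = v + \left(\frac{v}{c} - 40\right) = v - \left(40 - \frac{v}{c}\right) = -40 + v + \frac{v}{c}$)
$-20 + O{\left(n{\left(4,x{\left(-5 \right)} \right)},-18 \right)} = -20 - \left(58 + 18\right) = -20 - 76 = -96$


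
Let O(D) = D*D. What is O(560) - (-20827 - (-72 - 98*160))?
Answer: 318675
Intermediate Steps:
O(D) = D²
O(560) - (-20827 - (-72 - 98*160)) = 560² - (-20827 - (-72 - 98*160)) = 313600 - (-20827 - (-72 - 15680)) = 313600 - (-20827 - 1*(-15752)) = 313600 - (-20827 + 15752) = 313600 - 1*(-5075) = 313600 + 5075 = 318675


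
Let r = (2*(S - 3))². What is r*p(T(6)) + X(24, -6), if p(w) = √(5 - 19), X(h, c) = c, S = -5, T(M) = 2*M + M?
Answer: -6 + 256*I*√14 ≈ -6.0 + 957.86*I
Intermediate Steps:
T(M) = 3*M
p(w) = I*√14 (p(w) = √(-14) = I*√14)
r = 256 (r = (2*(-5 - 3))² = (2*(-8))² = (-16)² = 256)
r*p(T(6)) + X(24, -6) = 256*(I*√14) - 6 = 256*I*√14 - 6 = -6 + 256*I*√14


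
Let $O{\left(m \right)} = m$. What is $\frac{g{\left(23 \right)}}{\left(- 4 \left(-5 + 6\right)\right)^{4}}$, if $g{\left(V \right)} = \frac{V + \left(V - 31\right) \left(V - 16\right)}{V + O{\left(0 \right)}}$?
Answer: $- \frac{33}{5888} \approx -0.0056046$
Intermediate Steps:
$g{\left(V \right)} = \frac{V + \left(-31 + V\right) \left(-16 + V\right)}{V}$ ($g{\left(V \right)} = \frac{V + \left(V - 31\right) \left(V - 16\right)}{V + 0} = \frac{V + \left(-31 + V\right) \left(-16 + V\right)}{V}$)
$\frac{g{\left(23 \right)}}{\left(- 4 \left(-5 + 6\right)\right)^{4}} = \frac{-46 + 23 + \frac{496}{23}}{\left(- 4 \left(-5 + 6\right)\right)^{4}} = \frac{-46 + 23 + 496 \cdot \frac{1}{23}}{\left(\left(-4\right) 1\right)^{4}} = \frac{-46 + 23 + \frac{496}{23}}{\left(-4\right)^{4}} = - \frac{33}{23 \cdot 256} = \left(- \frac{33}{23}\right) \frac{1}{256} = - \frac{33}{5888}$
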